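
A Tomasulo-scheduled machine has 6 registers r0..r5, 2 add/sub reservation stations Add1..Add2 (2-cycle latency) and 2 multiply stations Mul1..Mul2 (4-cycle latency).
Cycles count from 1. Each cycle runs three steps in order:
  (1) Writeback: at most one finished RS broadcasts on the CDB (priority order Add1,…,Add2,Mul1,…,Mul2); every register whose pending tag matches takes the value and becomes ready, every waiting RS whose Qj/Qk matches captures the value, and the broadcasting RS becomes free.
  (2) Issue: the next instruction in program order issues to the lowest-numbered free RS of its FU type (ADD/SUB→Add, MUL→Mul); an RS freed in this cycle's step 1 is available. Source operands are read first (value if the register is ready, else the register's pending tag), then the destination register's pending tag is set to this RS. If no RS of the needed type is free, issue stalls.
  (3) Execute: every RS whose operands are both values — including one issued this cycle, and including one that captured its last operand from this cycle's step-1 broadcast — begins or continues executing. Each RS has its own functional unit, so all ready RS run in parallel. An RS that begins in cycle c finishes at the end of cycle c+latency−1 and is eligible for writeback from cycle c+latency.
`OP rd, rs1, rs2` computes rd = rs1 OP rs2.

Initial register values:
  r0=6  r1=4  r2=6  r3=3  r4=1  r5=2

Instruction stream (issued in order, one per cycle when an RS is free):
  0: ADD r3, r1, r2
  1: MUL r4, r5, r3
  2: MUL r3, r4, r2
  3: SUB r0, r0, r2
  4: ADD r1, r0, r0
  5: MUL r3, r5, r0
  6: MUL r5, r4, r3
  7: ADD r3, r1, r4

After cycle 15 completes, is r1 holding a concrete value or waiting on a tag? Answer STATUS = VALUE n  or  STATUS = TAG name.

STATUS = VALUE 0

cycle 1: issue ADD r3<-Add1 // r0:6,r1:4,r2:6,r3:Add1,r4:1,r5:2
cycle 2: issue MUL r4<-Mul1 // r0:6,r1:4,r2:6,r3:Add1,r4:Mul1,r5:2
cycle 3: CDB Add1=10; issue MUL r3<-Mul2 // r0:6,r1:4,r2:6,r3:Mul2,r4:Mul1,r5:2
cycle 4: issue SUB r0<-Add1 // r0:Add1,r1:4,r2:6,r3:Mul2,r4:Mul1,r5:2
cycle 5: issue ADD r1<-Add2 // r0:Add1,r1:Add2,r2:6,r3:Mul2,r4:Mul1,r5:2
cycle 6: CDB Add1=0; stall // r0:0,r1:Add2,r2:6,r3:Mul2,r4:Mul1,r5:2
cycle 7: CDB Mul1=20; issue MUL r3<-Mul1 // r0:0,r1:Add2,r2:6,r3:Mul1,r4:20,r5:2
cycle 8: CDB Add2=0; stall // r0:0,r1:0,r2:6,r3:Mul1,r4:20,r5:2
cycle 9: stall // r0:0,r1:0,r2:6,r3:Mul1,r4:20,r5:2
cycle 10: stall // r0:0,r1:0,r2:6,r3:Mul1,r4:20,r5:2
cycle 11: CDB Mul1=0; issue MUL r5<-Mul1 // r0:0,r1:0,r2:6,r3:0,r4:20,r5:Mul1
cycle 12: CDB Mul2=120; issue ADD r3<-Add1 // r0:0,r1:0,r2:6,r3:Add1,r4:20,r5:Mul1
cycle 13: - // r0:0,r1:0,r2:6,r3:Add1,r4:20,r5:Mul1
cycle 14: CDB Add1=20 // r0:0,r1:0,r2:6,r3:20,r4:20,r5:Mul1
cycle 15: CDB Mul1=0 // r0:0,r1:0,r2:6,r3:20,r4:20,r5:0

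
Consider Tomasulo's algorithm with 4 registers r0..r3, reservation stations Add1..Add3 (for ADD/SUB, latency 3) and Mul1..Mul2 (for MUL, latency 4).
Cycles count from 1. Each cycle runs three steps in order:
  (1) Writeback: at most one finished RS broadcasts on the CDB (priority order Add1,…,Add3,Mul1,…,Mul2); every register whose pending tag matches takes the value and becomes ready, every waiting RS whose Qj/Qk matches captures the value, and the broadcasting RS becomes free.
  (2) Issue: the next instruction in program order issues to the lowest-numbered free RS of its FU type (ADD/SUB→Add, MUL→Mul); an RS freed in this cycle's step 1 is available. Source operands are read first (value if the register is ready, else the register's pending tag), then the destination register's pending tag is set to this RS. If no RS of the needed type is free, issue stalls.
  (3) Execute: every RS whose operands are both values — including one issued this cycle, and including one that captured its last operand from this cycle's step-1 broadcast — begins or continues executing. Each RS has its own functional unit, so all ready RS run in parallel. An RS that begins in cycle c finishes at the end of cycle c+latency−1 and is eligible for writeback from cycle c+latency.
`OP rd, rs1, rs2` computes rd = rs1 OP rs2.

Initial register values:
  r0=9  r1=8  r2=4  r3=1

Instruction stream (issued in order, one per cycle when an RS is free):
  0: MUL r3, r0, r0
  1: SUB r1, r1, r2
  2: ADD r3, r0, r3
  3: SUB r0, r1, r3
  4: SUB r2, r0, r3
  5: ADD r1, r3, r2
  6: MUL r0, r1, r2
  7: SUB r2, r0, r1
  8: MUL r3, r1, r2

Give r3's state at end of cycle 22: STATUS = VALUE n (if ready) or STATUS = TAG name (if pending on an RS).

cycle 1: issue MUL r3<-Mul1 // r0:9,r1:8,r2:4,r3:Mul1
cycle 2: issue SUB r1<-Add1 // r0:9,r1:Add1,r2:4,r3:Mul1
cycle 3: issue ADD r3<-Add2 // r0:9,r1:Add1,r2:4,r3:Add2
cycle 4: issue SUB r0<-Add3 // r0:Add3,r1:Add1,r2:4,r3:Add2
cycle 5: CDB Add1=4; issue SUB r2<-Add1 // r0:Add3,r1:4,r2:Add1,r3:Add2
cycle 6: CDB Mul1=81; stall // r0:Add3,r1:4,r2:Add1,r3:Add2
cycle 7: stall // r0:Add3,r1:4,r2:Add1,r3:Add2
cycle 8: stall // r0:Add3,r1:4,r2:Add1,r3:Add2
cycle 9: CDB Add2=90; issue ADD r1<-Add2 // r0:Add3,r1:Add2,r2:Add1,r3:90
cycle 10: issue MUL r0<-Mul1 // r0:Mul1,r1:Add2,r2:Add1,r3:90
cycle 11: stall // r0:Mul1,r1:Add2,r2:Add1,r3:90
cycle 12: CDB Add3=-86; issue SUB r2<-Add3 // r0:Mul1,r1:Add2,r2:Add3,r3:90
cycle 13: issue MUL r3<-Mul2 // r0:Mul1,r1:Add2,r2:Add3,r3:Mul2
cycle 14: - // r0:Mul1,r1:Add2,r2:Add3,r3:Mul2
cycle 15: CDB Add1=-176 // r0:Mul1,r1:Add2,r2:Add3,r3:Mul2
cycle 16: - // r0:Mul1,r1:Add2,r2:Add3,r3:Mul2
cycle 17: - // r0:Mul1,r1:Add2,r2:Add3,r3:Mul2
cycle 18: CDB Add2=-86 // r0:Mul1,r1:-86,r2:Add3,r3:Mul2
cycle 19: - // r0:Mul1,r1:-86,r2:Add3,r3:Mul2
cycle 20: - // r0:Mul1,r1:-86,r2:Add3,r3:Mul2
cycle 21: - // r0:Mul1,r1:-86,r2:Add3,r3:Mul2
cycle 22: CDB Mul1=15136 // r0:15136,r1:-86,r2:Add3,r3:Mul2

STATUS = TAG Mul2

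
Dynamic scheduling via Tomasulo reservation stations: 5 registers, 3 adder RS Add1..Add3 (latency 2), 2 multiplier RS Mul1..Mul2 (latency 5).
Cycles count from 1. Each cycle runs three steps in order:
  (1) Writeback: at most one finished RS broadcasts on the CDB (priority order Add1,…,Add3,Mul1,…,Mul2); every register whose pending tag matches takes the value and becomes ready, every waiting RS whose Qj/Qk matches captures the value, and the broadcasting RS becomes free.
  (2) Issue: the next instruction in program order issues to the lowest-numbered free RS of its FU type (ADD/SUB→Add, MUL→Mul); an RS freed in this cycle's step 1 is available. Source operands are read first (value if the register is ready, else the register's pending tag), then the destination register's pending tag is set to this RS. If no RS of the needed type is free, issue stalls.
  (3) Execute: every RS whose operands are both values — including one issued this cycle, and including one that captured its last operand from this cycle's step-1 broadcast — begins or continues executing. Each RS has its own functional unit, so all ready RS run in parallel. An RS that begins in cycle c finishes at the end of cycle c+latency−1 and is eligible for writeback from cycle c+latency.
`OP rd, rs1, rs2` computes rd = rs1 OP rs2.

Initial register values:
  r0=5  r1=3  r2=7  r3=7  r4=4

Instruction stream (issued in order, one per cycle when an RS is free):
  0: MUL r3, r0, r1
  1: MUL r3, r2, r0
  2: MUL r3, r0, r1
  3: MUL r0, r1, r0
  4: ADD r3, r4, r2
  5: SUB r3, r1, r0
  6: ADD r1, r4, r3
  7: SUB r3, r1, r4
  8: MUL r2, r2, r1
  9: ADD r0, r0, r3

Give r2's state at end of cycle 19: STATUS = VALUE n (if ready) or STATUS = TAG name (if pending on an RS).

STATUS = TAG Mul1

  c1: issue MUL r3<-Mul1  regs: r0:5,r1:3,r2:7,r3:Mul1,r4:4
  c2: issue MUL r3<-Mul2  regs: r0:5,r1:3,r2:7,r3:Mul2,r4:4
  c3: stall  regs: r0:5,r1:3,r2:7,r3:Mul2,r4:4
  c4: stall  regs: r0:5,r1:3,r2:7,r3:Mul2,r4:4
  c5: stall  regs: r0:5,r1:3,r2:7,r3:Mul2,r4:4
  c6: CDB Mul1=15; issue MUL r3<-Mul1  regs: r0:5,r1:3,r2:7,r3:Mul1,r4:4
  c7: CDB Mul2=35; issue MUL r0<-Mul2  regs: r0:Mul2,r1:3,r2:7,r3:Mul1,r4:4
  c8: issue ADD r3<-Add1  regs: r0:Mul2,r1:3,r2:7,r3:Add1,r4:4
  c9: issue SUB r3<-Add2  regs: r0:Mul2,r1:3,r2:7,r3:Add2,r4:4
  c10: CDB Add1=11; issue ADD r1<-Add1  regs: r0:Mul2,r1:Add1,r2:7,r3:Add2,r4:4
  c11: CDB Mul1=15; issue SUB r3<-Add3  regs: r0:Mul2,r1:Add1,r2:7,r3:Add3,r4:4
  c12: CDB Mul2=15; issue MUL r2<-Mul1  regs: r0:15,r1:Add1,r2:Mul1,r3:Add3,r4:4
  c13: stall  regs: r0:15,r1:Add1,r2:Mul1,r3:Add3,r4:4
  c14: CDB Add2=-12; issue ADD r0<-Add2  regs: r0:Add2,r1:Add1,r2:Mul1,r3:Add3,r4:4
  c15: -  regs: r0:Add2,r1:Add1,r2:Mul1,r3:Add3,r4:4
  c16: CDB Add1=-8  regs: r0:Add2,r1:-8,r2:Mul1,r3:Add3,r4:4
  c17: -  regs: r0:Add2,r1:-8,r2:Mul1,r3:Add3,r4:4
  c18: CDB Add3=-12  regs: r0:Add2,r1:-8,r2:Mul1,r3:-12,r4:4
  c19: -  regs: r0:Add2,r1:-8,r2:Mul1,r3:-12,r4:4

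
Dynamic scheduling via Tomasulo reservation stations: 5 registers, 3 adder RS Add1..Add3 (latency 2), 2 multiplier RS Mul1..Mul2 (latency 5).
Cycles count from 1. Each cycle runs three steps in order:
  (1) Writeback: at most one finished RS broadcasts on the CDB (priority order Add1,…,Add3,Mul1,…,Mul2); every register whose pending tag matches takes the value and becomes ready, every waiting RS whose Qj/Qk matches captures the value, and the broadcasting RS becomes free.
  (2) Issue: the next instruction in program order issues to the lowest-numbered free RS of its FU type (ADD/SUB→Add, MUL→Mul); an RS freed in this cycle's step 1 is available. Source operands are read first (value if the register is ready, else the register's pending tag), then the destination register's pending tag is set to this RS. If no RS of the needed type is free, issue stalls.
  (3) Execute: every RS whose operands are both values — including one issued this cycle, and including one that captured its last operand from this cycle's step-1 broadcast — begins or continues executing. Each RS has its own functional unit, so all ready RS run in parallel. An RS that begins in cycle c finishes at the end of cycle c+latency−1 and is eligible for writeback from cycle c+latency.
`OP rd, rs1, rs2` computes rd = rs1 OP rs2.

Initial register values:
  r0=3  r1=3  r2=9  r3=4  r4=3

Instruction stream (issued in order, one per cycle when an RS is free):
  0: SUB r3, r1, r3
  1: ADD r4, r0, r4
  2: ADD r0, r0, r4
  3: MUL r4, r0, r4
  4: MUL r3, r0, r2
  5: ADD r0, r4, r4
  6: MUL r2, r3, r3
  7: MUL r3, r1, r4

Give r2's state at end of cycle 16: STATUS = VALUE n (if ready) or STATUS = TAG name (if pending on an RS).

c1: issue SUB r3<-Add1 | r0:3,r1:3,r2:9,r3:Add1,r4:3
c2: issue ADD r4<-Add2 | r0:3,r1:3,r2:9,r3:Add1,r4:Add2
c3: CDB Add1=-1; issue ADD r0<-Add1 | r0:Add1,r1:3,r2:9,r3:-1,r4:Add2
c4: CDB Add2=6; issue MUL r4<-Mul1 | r0:Add1,r1:3,r2:9,r3:-1,r4:Mul1
c5: issue MUL r3<-Mul2 | r0:Add1,r1:3,r2:9,r3:Mul2,r4:Mul1
c6: CDB Add1=9; issue ADD r0<-Add1 | r0:Add1,r1:3,r2:9,r3:Mul2,r4:Mul1
c7: stall | r0:Add1,r1:3,r2:9,r3:Mul2,r4:Mul1
c8: stall | r0:Add1,r1:3,r2:9,r3:Mul2,r4:Mul1
c9: stall | r0:Add1,r1:3,r2:9,r3:Mul2,r4:Mul1
c10: stall | r0:Add1,r1:3,r2:9,r3:Mul2,r4:Mul1
c11: CDB Mul1=54; issue MUL r2<-Mul1 | r0:Add1,r1:3,r2:Mul1,r3:Mul2,r4:54
c12: CDB Mul2=81; issue MUL r3<-Mul2 | r0:Add1,r1:3,r2:Mul1,r3:Mul2,r4:54
c13: CDB Add1=108 | r0:108,r1:3,r2:Mul1,r3:Mul2,r4:54
c14: - | r0:108,r1:3,r2:Mul1,r3:Mul2,r4:54
c15: - | r0:108,r1:3,r2:Mul1,r3:Mul2,r4:54
c16: - | r0:108,r1:3,r2:Mul1,r3:Mul2,r4:54

STATUS = TAG Mul1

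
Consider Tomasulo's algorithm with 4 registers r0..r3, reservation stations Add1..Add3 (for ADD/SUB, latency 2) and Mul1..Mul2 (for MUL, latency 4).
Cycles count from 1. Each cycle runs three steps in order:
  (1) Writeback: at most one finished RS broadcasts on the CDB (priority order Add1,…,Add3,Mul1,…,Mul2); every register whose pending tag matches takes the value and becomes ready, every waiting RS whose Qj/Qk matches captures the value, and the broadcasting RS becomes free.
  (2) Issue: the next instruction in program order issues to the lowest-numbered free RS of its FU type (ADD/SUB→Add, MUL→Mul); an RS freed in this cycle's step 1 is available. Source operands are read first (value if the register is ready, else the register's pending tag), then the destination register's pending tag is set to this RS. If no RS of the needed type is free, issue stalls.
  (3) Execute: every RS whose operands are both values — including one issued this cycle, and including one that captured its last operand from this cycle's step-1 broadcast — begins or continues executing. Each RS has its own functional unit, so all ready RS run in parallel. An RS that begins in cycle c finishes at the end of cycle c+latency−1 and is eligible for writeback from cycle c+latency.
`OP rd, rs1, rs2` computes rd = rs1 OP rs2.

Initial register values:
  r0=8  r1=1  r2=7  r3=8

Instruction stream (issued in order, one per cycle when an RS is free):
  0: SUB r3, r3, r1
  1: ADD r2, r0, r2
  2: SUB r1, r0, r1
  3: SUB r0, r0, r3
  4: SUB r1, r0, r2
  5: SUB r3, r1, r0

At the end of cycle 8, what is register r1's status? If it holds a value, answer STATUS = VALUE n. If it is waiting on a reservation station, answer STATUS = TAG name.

cycle 1: issue SUB r3<-Add1 // r0:8,r1:1,r2:7,r3:Add1
cycle 2: issue ADD r2<-Add2 // r0:8,r1:1,r2:Add2,r3:Add1
cycle 3: CDB Add1=7; issue SUB r1<-Add1 // r0:8,r1:Add1,r2:Add2,r3:7
cycle 4: CDB Add2=15; issue SUB r0<-Add2 // r0:Add2,r1:Add1,r2:15,r3:7
cycle 5: CDB Add1=7; issue SUB r1<-Add1 // r0:Add2,r1:Add1,r2:15,r3:7
cycle 6: CDB Add2=1; issue SUB r3<-Add2 // r0:1,r1:Add1,r2:15,r3:Add2
cycle 7: - // r0:1,r1:Add1,r2:15,r3:Add2
cycle 8: CDB Add1=-14 // r0:1,r1:-14,r2:15,r3:Add2

STATUS = VALUE -14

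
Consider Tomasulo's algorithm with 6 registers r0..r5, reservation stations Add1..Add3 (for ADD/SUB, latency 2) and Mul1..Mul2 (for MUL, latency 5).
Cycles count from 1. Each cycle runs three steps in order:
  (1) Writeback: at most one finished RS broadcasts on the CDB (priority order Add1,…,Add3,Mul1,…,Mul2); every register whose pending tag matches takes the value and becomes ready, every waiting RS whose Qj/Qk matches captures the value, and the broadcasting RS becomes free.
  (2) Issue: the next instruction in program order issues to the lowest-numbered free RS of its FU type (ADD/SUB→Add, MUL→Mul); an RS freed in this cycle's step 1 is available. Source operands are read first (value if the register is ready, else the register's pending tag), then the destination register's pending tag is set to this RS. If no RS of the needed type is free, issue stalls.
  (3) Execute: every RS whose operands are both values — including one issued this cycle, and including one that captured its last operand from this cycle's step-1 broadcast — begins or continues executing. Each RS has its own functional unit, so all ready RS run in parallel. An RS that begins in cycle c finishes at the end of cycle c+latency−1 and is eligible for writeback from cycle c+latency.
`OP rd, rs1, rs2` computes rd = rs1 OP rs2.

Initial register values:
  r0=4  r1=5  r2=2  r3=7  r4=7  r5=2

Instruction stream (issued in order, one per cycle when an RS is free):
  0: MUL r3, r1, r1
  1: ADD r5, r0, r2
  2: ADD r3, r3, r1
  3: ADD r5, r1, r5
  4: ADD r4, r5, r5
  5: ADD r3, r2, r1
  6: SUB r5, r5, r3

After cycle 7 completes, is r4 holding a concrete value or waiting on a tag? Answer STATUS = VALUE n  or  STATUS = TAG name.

STATUS = TAG Add3

  c1: issue MUL r3<-Mul1  regs: r0:4,r1:5,r2:2,r3:Mul1,r4:7,r5:2
  c2: issue ADD r5<-Add1  regs: r0:4,r1:5,r2:2,r3:Mul1,r4:7,r5:Add1
  c3: issue ADD r3<-Add2  regs: r0:4,r1:5,r2:2,r3:Add2,r4:7,r5:Add1
  c4: CDB Add1=6; issue ADD r5<-Add1  regs: r0:4,r1:5,r2:2,r3:Add2,r4:7,r5:Add1
  c5: issue ADD r4<-Add3  regs: r0:4,r1:5,r2:2,r3:Add2,r4:Add3,r5:Add1
  c6: CDB Add1=11; issue ADD r3<-Add1  regs: r0:4,r1:5,r2:2,r3:Add1,r4:Add3,r5:11
  c7: CDB Mul1=25; stall  regs: r0:4,r1:5,r2:2,r3:Add1,r4:Add3,r5:11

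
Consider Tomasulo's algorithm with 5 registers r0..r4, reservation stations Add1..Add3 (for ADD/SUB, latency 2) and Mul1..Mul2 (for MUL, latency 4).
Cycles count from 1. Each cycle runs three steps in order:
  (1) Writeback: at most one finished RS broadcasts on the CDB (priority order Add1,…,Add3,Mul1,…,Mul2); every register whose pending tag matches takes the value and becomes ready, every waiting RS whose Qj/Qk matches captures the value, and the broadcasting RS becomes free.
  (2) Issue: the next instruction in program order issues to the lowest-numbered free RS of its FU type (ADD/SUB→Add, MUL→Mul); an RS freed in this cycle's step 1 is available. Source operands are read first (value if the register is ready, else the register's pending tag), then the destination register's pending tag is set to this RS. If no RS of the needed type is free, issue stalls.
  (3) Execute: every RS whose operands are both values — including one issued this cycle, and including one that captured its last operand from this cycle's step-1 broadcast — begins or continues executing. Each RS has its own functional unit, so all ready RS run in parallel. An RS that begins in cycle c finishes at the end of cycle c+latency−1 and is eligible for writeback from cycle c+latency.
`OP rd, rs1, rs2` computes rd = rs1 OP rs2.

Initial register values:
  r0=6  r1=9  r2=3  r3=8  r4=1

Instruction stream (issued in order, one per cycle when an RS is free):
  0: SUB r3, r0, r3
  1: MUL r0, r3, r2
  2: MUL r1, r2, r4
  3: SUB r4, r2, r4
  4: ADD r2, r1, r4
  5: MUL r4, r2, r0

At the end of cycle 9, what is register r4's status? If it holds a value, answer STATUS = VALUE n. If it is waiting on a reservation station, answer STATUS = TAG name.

STATUS = TAG Mul1

cycle 1: issue SUB r3<-Add1 // r0:6,r1:9,r2:3,r3:Add1,r4:1
cycle 2: issue MUL r0<-Mul1 // r0:Mul1,r1:9,r2:3,r3:Add1,r4:1
cycle 3: CDB Add1=-2; issue MUL r1<-Mul2 // r0:Mul1,r1:Mul2,r2:3,r3:-2,r4:1
cycle 4: issue SUB r4<-Add1 // r0:Mul1,r1:Mul2,r2:3,r3:-2,r4:Add1
cycle 5: issue ADD r2<-Add2 // r0:Mul1,r1:Mul2,r2:Add2,r3:-2,r4:Add1
cycle 6: CDB Add1=2; stall // r0:Mul1,r1:Mul2,r2:Add2,r3:-2,r4:2
cycle 7: CDB Mul1=-6; issue MUL r4<-Mul1 // r0:-6,r1:Mul2,r2:Add2,r3:-2,r4:Mul1
cycle 8: CDB Mul2=3 // r0:-6,r1:3,r2:Add2,r3:-2,r4:Mul1
cycle 9: - // r0:-6,r1:3,r2:Add2,r3:-2,r4:Mul1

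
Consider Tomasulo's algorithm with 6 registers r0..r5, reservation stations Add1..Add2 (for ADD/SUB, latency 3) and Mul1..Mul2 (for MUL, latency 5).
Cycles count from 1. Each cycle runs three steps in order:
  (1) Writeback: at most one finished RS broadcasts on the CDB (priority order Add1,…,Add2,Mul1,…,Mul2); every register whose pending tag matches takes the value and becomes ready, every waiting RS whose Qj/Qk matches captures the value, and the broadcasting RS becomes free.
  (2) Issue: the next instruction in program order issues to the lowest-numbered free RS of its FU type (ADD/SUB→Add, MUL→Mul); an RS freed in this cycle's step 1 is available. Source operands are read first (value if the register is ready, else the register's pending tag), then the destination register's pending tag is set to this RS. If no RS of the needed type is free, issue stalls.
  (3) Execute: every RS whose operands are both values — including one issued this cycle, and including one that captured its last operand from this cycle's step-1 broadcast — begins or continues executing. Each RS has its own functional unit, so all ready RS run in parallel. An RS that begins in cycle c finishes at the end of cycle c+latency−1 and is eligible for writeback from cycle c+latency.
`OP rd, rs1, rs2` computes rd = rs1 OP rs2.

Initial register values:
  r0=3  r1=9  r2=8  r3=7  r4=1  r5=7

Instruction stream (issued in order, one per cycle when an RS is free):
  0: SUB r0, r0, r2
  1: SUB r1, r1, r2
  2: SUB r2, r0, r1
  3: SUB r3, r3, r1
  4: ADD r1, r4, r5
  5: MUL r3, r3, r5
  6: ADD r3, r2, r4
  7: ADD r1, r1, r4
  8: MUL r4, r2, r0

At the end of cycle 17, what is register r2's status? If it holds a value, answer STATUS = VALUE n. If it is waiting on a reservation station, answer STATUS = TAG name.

STATUS = VALUE -6

c1: issue SUB r0<-Add1 | r0:Add1,r1:9,r2:8,r3:7,r4:1,r5:7
c2: issue SUB r1<-Add2 | r0:Add1,r1:Add2,r2:8,r3:7,r4:1,r5:7
c3: stall | r0:Add1,r1:Add2,r2:8,r3:7,r4:1,r5:7
c4: CDB Add1=-5; issue SUB r2<-Add1 | r0:-5,r1:Add2,r2:Add1,r3:7,r4:1,r5:7
c5: CDB Add2=1; issue SUB r3<-Add2 | r0:-5,r1:1,r2:Add1,r3:Add2,r4:1,r5:7
c6: stall | r0:-5,r1:1,r2:Add1,r3:Add2,r4:1,r5:7
c7: stall | r0:-5,r1:1,r2:Add1,r3:Add2,r4:1,r5:7
c8: CDB Add1=-6; issue ADD r1<-Add1 | r0:-5,r1:Add1,r2:-6,r3:Add2,r4:1,r5:7
c9: CDB Add2=6; issue MUL r3<-Mul1 | r0:-5,r1:Add1,r2:-6,r3:Mul1,r4:1,r5:7
c10: issue ADD r3<-Add2 | r0:-5,r1:Add1,r2:-6,r3:Add2,r4:1,r5:7
c11: CDB Add1=8; issue ADD r1<-Add1 | r0:-5,r1:Add1,r2:-6,r3:Add2,r4:1,r5:7
c12: issue MUL r4<-Mul2 | r0:-5,r1:Add1,r2:-6,r3:Add2,r4:Mul2,r5:7
c13: CDB Add2=-5 | r0:-5,r1:Add1,r2:-6,r3:-5,r4:Mul2,r5:7
c14: CDB Add1=9 | r0:-5,r1:9,r2:-6,r3:-5,r4:Mul2,r5:7
c15: CDB Mul1=42 | r0:-5,r1:9,r2:-6,r3:-5,r4:Mul2,r5:7
c16: - | r0:-5,r1:9,r2:-6,r3:-5,r4:Mul2,r5:7
c17: CDB Mul2=30 | r0:-5,r1:9,r2:-6,r3:-5,r4:30,r5:7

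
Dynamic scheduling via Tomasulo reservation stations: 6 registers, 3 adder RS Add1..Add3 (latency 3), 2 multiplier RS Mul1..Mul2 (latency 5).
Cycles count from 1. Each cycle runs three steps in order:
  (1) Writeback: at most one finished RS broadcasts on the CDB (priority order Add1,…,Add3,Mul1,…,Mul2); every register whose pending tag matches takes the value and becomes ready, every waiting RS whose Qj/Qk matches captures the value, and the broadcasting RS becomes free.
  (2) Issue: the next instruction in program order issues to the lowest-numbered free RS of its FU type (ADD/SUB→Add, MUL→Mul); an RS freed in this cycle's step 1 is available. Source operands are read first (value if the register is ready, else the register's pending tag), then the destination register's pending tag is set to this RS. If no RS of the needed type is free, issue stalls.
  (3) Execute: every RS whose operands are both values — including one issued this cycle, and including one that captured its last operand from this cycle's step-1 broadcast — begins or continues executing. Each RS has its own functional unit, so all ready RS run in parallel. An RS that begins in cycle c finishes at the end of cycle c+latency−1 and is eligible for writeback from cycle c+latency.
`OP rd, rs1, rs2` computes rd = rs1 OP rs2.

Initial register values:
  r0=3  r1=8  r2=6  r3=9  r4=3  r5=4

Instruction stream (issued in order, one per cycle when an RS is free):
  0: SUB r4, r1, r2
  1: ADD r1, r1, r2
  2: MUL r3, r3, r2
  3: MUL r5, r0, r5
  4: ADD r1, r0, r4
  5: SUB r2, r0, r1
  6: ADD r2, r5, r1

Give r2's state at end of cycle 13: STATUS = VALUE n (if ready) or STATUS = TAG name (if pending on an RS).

  c1: issue SUB r4<-Add1  regs: r0:3,r1:8,r2:6,r3:9,r4:Add1,r5:4
  c2: issue ADD r1<-Add2  regs: r0:3,r1:Add2,r2:6,r3:9,r4:Add1,r5:4
  c3: issue MUL r3<-Mul1  regs: r0:3,r1:Add2,r2:6,r3:Mul1,r4:Add1,r5:4
  c4: CDB Add1=2; issue MUL r5<-Mul2  regs: r0:3,r1:Add2,r2:6,r3:Mul1,r4:2,r5:Mul2
  c5: CDB Add2=14; issue ADD r1<-Add1  regs: r0:3,r1:Add1,r2:6,r3:Mul1,r4:2,r5:Mul2
  c6: issue SUB r2<-Add2  regs: r0:3,r1:Add1,r2:Add2,r3:Mul1,r4:2,r5:Mul2
  c7: issue ADD r2<-Add3  regs: r0:3,r1:Add1,r2:Add3,r3:Mul1,r4:2,r5:Mul2
  c8: CDB Add1=5  regs: r0:3,r1:5,r2:Add3,r3:Mul1,r4:2,r5:Mul2
  c9: CDB Mul1=54  regs: r0:3,r1:5,r2:Add3,r3:54,r4:2,r5:Mul2
  c10: CDB Mul2=12  regs: r0:3,r1:5,r2:Add3,r3:54,r4:2,r5:12
  c11: CDB Add2=-2  regs: r0:3,r1:5,r2:Add3,r3:54,r4:2,r5:12
  c12: -  regs: r0:3,r1:5,r2:Add3,r3:54,r4:2,r5:12
  c13: CDB Add3=17  regs: r0:3,r1:5,r2:17,r3:54,r4:2,r5:12

STATUS = VALUE 17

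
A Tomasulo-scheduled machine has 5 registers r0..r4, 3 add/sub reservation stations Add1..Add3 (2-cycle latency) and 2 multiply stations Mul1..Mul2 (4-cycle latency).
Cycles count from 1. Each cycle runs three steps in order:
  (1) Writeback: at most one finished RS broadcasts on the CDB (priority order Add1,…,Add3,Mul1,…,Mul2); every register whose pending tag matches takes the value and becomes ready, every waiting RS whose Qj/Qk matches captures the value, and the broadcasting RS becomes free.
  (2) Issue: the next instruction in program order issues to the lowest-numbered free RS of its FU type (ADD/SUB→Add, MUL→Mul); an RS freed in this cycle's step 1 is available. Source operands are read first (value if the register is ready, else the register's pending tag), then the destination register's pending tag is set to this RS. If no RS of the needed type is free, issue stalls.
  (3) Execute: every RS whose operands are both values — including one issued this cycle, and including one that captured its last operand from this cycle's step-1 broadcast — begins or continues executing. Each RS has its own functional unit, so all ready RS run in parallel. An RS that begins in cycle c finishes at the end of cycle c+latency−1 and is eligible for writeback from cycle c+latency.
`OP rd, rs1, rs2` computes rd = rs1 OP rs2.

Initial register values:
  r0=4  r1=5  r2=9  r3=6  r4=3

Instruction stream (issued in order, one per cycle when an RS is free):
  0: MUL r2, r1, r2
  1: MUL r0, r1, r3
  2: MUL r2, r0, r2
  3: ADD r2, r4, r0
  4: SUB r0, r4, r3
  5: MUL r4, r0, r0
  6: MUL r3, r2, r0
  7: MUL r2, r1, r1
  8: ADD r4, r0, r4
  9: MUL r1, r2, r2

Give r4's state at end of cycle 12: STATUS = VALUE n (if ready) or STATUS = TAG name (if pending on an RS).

STATUS = TAG Mul2

cycle 1: issue MUL r2<-Mul1 // r0:4,r1:5,r2:Mul1,r3:6,r4:3
cycle 2: issue MUL r0<-Mul2 // r0:Mul2,r1:5,r2:Mul1,r3:6,r4:3
cycle 3: stall // r0:Mul2,r1:5,r2:Mul1,r3:6,r4:3
cycle 4: stall // r0:Mul2,r1:5,r2:Mul1,r3:6,r4:3
cycle 5: CDB Mul1=45; issue MUL r2<-Mul1 // r0:Mul2,r1:5,r2:Mul1,r3:6,r4:3
cycle 6: CDB Mul2=30; issue ADD r2<-Add1 // r0:30,r1:5,r2:Add1,r3:6,r4:3
cycle 7: issue SUB r0<-Add2 // r0:Add2,r1:5,r2:Add1,r3:6,r4:3
cycle 8: CDB Add1=33; issue MUL r4<-Mul2 // r0:Add2,r1:5,r2:33,r3:6,r4:Mul2
cycle 9: CDB Add2=-3; stall // r0:-3,r1:5,r2:33,r3:6,r4:Mul2
cycle 10: CDB Mul1=1350; issue MUL r3<-Mul1 // r0:-3,r1:5,r2:33,r3:Mul1,r4:Mul2
cycle 11: stall // r0:-3,r1:5,r2:33,r3:Mul1,r4:Mul2
cycle 12: stall // r0:-3,r1:5,r2:33,r3:Mul1,r4:Mul2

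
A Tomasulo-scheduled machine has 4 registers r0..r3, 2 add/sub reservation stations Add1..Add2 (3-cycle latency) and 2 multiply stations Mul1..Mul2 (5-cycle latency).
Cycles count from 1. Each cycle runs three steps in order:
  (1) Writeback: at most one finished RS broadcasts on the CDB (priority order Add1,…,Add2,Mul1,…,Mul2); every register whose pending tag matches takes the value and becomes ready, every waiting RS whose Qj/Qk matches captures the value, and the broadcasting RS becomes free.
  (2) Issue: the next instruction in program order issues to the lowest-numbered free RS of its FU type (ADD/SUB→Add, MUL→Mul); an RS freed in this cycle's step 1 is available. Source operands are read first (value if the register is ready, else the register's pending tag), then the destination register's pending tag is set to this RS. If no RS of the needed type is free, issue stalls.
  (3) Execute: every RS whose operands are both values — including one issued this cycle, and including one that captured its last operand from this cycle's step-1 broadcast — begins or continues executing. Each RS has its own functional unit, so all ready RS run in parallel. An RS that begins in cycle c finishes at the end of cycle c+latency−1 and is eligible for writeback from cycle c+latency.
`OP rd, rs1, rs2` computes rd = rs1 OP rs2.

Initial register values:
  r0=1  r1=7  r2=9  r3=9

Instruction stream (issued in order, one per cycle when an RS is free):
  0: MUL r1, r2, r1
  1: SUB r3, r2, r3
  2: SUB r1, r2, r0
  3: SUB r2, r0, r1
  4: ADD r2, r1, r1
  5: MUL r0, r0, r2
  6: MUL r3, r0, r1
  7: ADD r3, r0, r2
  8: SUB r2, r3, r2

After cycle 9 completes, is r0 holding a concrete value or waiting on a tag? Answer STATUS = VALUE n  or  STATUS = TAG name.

  c1: issue MUL r1<-Mul1  regs: r0:1,r1:Mul1,r2:9,r3:9
  c2: issue SUB r3<-Add1  regs: r0:1,r1:Mul1,r2:9,r3:Add1
  c3: issue SUB r1<-Add2  regs: r0:1,r1:Add2,r2:9,r3:Add1
  c4: stall  regs: r0:1,r1:Add2,r2:9,r3:Add1
  c5: CDB Add1=0; issue SUB r2<-Add1  regs: r0:1,r1:Add2,r2:Add1,r3:0
  c6: CDB Add2=8; issue ADD r2<-Add2  regs: r0:1,r1:8,r2:Add2,r3:0
  c7: CDB Mul1=63; issue MUL r0<-Mul1  regs: r0:Mul1,r1:8,r2:Add2,r3:0
  c8: issue MUL r3<-Mul2  regs: r0:Mul1,r1:8,r2:Add2,r3:Mul2
  c9: CDB Add1=-7; issue ADD r3<-Add1  regs: r0:Mul1,r1:8,r2:Add2,r3:Add1

STATUS = TAG Mul1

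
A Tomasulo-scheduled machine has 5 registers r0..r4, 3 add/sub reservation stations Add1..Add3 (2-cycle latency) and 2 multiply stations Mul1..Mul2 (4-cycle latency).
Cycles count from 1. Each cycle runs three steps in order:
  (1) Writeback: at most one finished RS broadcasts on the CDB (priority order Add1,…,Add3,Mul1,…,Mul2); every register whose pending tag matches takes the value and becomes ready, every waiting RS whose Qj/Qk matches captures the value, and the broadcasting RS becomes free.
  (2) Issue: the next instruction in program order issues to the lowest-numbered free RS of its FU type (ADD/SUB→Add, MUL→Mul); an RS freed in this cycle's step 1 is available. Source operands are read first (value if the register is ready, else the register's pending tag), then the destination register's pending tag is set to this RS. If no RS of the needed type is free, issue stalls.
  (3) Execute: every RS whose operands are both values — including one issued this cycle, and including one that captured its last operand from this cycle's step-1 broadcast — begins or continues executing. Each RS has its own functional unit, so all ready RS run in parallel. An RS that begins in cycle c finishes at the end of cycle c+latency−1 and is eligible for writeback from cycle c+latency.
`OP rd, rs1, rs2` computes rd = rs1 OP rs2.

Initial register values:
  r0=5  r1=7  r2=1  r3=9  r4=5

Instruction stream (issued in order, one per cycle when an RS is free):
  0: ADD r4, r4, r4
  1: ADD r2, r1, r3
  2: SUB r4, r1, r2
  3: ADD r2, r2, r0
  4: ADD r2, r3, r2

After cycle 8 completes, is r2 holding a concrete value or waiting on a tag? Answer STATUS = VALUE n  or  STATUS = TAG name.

STATUS = TAG Add3

cycle 1: issue ADD r4<-Add1 // r0:5,r1:7,r2:1,r3:9,r4:Add1
cycle 2: issue ADD r2<-Add2 // r0:5,r1:7,r2:Add2,r3:9,r4:Add1
cycle 3: CDB Add1=10; issue SUB r4<-Add1 // r0:5,r1:7,r2:Add2,r3:9,r4:Add1
cycle 4: CDB Add2=16; issue ADD r2<-Add2 // r0:5,r1:7,r2:Add2,r3:9,r4:Add1
cycle 5: issue ADD r2<-Add3 // r0:5,r1:7,r2:Add3,r3:9,r4:Add1
cycle 6: CDB Add1=-9 // r0:5,r1:7,r2:Add3,r3:9,r4:-9
cycle 7: CDB Add2=21 // r0:5,r1:7,r2:Add3,r3:9,r4:-9
cycle 8: - // r0:5,r1:7,r2:Add3,r3:9,r4:-9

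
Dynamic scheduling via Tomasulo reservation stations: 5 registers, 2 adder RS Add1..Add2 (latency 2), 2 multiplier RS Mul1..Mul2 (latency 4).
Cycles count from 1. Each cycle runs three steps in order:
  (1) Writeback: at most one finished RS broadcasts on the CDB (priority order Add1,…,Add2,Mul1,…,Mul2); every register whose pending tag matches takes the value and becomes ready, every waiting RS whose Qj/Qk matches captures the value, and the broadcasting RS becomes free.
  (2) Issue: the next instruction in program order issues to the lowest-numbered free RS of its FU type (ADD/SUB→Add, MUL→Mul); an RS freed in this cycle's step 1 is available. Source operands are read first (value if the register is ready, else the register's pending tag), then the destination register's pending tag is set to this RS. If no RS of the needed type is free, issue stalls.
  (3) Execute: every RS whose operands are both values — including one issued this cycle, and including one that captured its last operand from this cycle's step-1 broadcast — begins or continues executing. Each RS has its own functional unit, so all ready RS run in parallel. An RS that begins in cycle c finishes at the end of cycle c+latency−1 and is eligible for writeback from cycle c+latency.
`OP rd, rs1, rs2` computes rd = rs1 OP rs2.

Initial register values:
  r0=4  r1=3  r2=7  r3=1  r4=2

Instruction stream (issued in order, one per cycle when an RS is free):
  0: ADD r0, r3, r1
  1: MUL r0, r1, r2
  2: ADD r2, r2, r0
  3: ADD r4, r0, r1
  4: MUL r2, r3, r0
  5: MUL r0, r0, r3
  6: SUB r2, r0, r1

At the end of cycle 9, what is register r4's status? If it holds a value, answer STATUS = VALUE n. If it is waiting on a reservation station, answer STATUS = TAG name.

STATUS = VALUE 24

cycle 1: issue ADD r0<-Add1 // r0:Add1,r1:3,r2:7,r3:1,r4:2
cycle 2: issue MUL r0<-Mul1 // r0:Mul1,r1:3,r2:7,r3:1,r4:2
cycle 3: CDB Add1=4; issue ADD r2<-Add1 // r0:Mul1,r1:3,r2:Add1,r3:1,r4:2
cycle 4: issue ADD r4<-Add2 // r0:Mul1,r1:3,r2:Add1,r3:1,r4:Add2
cycle 5: issue MUL r2<-Mul2 // r0:Mul1,r1:3,r2:Mul2,r3:1,r4:Add2
cycle 6: CDB Mul1=21; issue MUL r0<-Mul1 // r0:Mul1,r1:3,r2:Mul2,r3:1,r4:Add2
cycle 7: stall // r0:Mul1,r1:3,r2:Mul2,r3:1,r4:Add2
cycle 8: CDB Add1=28; issue SUB r2<-Add1 // r0:Mul1,r1:3,r2:Add1,r3:1,r4:Add2
cycle 9: CDB Add2=24 // r0:Mul1,r1:3,r2:Add1,r3:1,r4:24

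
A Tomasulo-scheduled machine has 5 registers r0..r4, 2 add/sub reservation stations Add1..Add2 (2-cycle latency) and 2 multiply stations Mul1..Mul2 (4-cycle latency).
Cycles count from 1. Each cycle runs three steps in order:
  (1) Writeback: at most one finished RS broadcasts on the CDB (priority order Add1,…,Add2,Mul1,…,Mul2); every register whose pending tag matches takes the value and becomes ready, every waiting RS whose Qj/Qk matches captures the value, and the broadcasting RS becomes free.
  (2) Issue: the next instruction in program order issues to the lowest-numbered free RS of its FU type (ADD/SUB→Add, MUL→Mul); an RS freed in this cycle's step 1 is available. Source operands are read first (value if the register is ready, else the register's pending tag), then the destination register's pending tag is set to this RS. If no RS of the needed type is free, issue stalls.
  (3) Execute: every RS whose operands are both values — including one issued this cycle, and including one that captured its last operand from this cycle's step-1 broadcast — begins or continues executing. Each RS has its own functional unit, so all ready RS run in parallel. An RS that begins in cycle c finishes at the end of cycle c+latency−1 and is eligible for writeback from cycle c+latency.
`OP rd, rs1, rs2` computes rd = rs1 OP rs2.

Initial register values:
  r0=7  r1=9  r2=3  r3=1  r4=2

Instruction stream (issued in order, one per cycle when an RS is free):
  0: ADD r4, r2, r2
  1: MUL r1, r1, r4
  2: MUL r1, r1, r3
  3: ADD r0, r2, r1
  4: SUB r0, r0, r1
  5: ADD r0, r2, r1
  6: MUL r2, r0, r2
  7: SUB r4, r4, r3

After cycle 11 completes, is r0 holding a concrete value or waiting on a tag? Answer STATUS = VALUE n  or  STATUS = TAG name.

  c1: issue ADD r4<-Add1  regs: r0:7,r1:9,r2:3,r3:1,r4:Add1
  c2: issue MUL r1<-Mul1  regs: r0:7,r1:Mul1,r2:3,r3:1,r4:Add1
  c3: CDB Add1=6; issue MUL r1<-Mul2  regs: r0:7,r1:Mul2,r2:3,r3:1,r4:6
  c4: issue ADD r0<-Add1  regs: r0:Add1,r1:Mul2,r2:3,r3:1,r4:6
  c5: issue SUB r0<-Add2  regs: r0:Add2,r1:Mul2,r2:3,r3:1,r4:6
  c6: stall  regs: r0:Add2,r1:Mul2,r2:3,r3:1,r4:6
  c7: CDB Mul1=54; stall  regs: r0:Add2,r1:Mul2,r2:3,r3:1,r4:6
  c8: stall  regs: r0:Add2,r1:Mul2,r2:3,r3:1,r4:6
  c9: stall  regs: r0:Add2,r1:Mul2,r2:3,r3:1,r4:6
  c10: stall  regs: r0:Add2,r1:Mul2,r2:3,r3:1,r4:6
  c11: CDB Mul2=54; stall  regs: r0:Add2,r1:54,r2:3,r3:1,r4:6

STATUS = TAG Add2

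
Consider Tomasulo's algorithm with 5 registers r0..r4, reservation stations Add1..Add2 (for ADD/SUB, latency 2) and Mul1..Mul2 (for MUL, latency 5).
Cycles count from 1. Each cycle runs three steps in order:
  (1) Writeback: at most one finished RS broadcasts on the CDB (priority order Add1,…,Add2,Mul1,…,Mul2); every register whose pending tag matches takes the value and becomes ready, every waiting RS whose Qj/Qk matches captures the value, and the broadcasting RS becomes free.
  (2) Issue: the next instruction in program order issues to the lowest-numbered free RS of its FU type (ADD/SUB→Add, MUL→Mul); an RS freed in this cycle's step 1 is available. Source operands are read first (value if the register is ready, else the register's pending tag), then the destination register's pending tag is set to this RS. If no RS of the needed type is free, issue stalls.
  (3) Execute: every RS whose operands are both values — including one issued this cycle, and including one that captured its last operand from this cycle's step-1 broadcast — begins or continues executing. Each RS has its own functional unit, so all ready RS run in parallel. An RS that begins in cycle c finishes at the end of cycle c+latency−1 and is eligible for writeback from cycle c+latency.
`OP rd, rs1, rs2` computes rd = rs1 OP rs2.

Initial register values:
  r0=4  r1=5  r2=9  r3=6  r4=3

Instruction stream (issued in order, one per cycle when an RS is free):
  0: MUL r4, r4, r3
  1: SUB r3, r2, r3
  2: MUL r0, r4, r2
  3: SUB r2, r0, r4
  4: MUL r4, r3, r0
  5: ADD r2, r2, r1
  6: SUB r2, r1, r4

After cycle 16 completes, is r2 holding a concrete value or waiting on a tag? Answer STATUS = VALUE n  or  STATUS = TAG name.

  c1: issue MUL r4<-Mul1  regs: r0:4,r1:5,r2:9,r3:6,r4:Mul1
  c2: issue SUB r3<-Add1  regs: r0:4,r1:5,r2:9,r3:Add1,r4:Mul1
  c3: issue MUL r0<-Mul2  regs: r0:Mul2,r1:5,r2:9,r3:Add1,r4:Mul1
  c4: CDB Add1=3; issue SUB r2<-Add1  regs: r0:Mul2,r1:5,r2:Add1,r3:3,r4:Mul1
  c5: stall  regs: r0:Mul2,r1:5,r2:Add1,r3:3,r4:Mul1
  c6: CDB Mul1=18; issue MUL r4<-Mul1  regs: r0:Mul2,r1:5,r2:Add1,r3:3,r4:Mul1
  c7: issue ADD r2<-Add2  regs: r0:Mul2,r1:5,r2:Add2,r3:3,r4:Mul1
  c8: stall  regs: r0:Mul2,r1:5,r2:Add2,r3:3,r4:Mul1
  c9: stall  regs: r0:Mul2,r1:5,r2:Add2,r3:3,r4:Mul1
  c10: stall  regs: r0:Mul2,r1:5,r2:Add2,r3:3,r4:Mul1
  c11: CDB Mul2=162; stall  regs: r0:162,r1:5,r2:Add2,r3:3,r4:Mul1
  c12: stall  regs: r0:162,r1:5,r2:Add2,r3:3,r4:Mul1
  c13: CDB Add1=144; issue SUB r2<-Add1  regs: r0:162,r1:5,r2:Add1,r3:3,r4:Mul1
  c14: -  regs: r0:162,r1:5,r2:Add1,r3:3,r4:Mul1
  c15: CDB Add2=149  regs: r0:162,r1:5,r2:Add1,r3:3,r4:Mul1
  c16: CDB Mul1=486  regs: r0:162,r1:5,r2:Add1,r3:3,r4:486

STATUS = TAG Add1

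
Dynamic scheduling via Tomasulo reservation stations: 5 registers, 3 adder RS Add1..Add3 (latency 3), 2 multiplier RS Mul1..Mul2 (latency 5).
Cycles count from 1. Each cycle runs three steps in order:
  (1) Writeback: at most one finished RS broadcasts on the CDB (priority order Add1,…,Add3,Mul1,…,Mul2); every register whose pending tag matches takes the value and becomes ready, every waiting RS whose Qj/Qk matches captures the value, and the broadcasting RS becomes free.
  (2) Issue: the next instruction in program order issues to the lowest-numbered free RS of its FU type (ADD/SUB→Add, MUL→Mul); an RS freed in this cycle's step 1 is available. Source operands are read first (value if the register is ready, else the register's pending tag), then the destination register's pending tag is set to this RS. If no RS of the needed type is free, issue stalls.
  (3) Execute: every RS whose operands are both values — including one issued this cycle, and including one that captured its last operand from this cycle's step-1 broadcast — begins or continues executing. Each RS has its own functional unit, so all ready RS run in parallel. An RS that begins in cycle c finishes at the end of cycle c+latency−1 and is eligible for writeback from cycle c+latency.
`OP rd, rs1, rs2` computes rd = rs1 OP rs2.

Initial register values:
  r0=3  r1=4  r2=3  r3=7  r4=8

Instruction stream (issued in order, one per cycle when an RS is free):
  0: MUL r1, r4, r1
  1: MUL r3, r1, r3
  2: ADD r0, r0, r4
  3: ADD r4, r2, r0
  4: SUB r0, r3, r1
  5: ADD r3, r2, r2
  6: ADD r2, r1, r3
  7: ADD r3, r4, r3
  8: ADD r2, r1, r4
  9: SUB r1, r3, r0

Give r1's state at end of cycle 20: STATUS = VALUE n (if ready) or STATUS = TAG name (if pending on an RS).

STATUS = VALUE -172

cycle 1: issue MUL r1<-Mul1 // r0:3,r1:Mul1,r2:3,r3:7,r4:8
cycle 2: issue MUL r3<-Mul2 // r0:3,r1:Mul1,r2:3,r3:Mul2,r4:8
cycle 3: issue ADD r0<-Add1 // r0:Add1,r1:Mul1,r2:3,r3:Mul2,r4:8
cycle 4: issue ADD r4<-Add2 // r0:Add1,r1:Mul1,r2:3,r3:Mul2,r4:Add2
cycle 5: issue SUB r0<-Add3 // r0:Add3,r1:Mul1,r2:3,r3:Mul2,r4:Add2
cycle 6: CDB Add1=11; issue ADD r3<-Add1 // r0:Add3,r1:Mul1,r2:3,r3:Add1,r4:Add2
cycle 7: CDB Mul1=32; stall // r0:Add3,r1:32,r2:3,r3:Add1,r4:Add2
cycle 8: stall // r0:Add3,r1:32,r2:3,r3:Add1,r4:Add2
cycle 9: CDB Add1=6; issue ADD r2<-Add1 // r0:Add3,r1:32,r2:Add1,r3:6,r4:Add2
cycle 10: CDB Add2=14; issue ADD r3<-Add2 // r0:Add3,r1:32,r2:Add1,r3:Add2,r4:14
cycle 11: stall // r0:Add3,r1:32,r2:Add1,r3:Add2,r4:14
cycle 12: CDB Add1=38; issue ADD r2<-Add1 // r0:Add3,r1:32,r2:Add1,r3:Add2,r4:14
cycle 13: CDB Add2=20; issue SUB r1<-Add2 // r0:Add3,r1:Add2,r2:Add1,r3:20,r4:14
cycle 14: CDB Mul2=224 // r0:Add3,r1:Add2,r2:Add1,r3:20,r4:14
cycle 15: CDB Add1=46 // r0:Add3,r1:Add2,r2:46,r3:20,r4:14
cycle 16: - // r0:Add3,r1:Add2,r2:46,r3:20,r4:14
cycle 17: CDB Add3=192 // r0:192,r1:Add2,r2:46,r3:20,r4:14
cycle 18: - // r0:192,r1:Add2,r2:46,r3:20,r4:14
cycle 19: - // r0:192,r1:Add2,r2:46,r3:20,r4:14
cycle 20: CDB Add2=-172 // r0:192,r1:-172,r2:46,r3:20,r4:14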